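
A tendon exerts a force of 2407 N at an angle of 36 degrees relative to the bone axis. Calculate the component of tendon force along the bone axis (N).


F_eff = F_tendon * cos(theta)
theta = 36 deg = 0.6283 rad
cos(theta) = 0.8090
F_eff = 2407 * 0.8090
F_eff = 1947.3039


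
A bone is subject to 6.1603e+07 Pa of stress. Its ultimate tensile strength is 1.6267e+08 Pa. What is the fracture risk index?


FRI = applied / ultimate
FRI = 6.1603e+07 / 1.6267e+08
FRI = 0.3787


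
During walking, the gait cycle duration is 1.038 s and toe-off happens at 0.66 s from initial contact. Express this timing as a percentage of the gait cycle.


pct = (event_time / cycle_time) * 100
pct = (0.66 / 1.038) * 100
ratio = 0.6358
pct = 63.5838


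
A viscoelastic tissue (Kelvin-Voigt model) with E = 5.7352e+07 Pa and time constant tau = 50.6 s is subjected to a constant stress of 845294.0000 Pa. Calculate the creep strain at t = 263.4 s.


epsilon(t) = (sigma/E) * (1 - exp(-t/tau))
sigma/E = 845294.0000 / 5.7352e+07 = 0.0147
exp(-t/tau) = exp(-263.4 / 50.6) = 0.0055
epsilon = 0.0147 * (1 - 0.0055)
epsilon = 0.0147


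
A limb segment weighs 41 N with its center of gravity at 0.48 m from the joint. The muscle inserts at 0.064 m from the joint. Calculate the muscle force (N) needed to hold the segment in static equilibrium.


F_muscle = W * d_load / d_muscle
F_muscle = 41 * 0.48 / 0.064
Numerator = 19.6800
F_muscle = 307.5000


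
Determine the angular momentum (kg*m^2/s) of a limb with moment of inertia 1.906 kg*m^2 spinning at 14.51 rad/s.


L = I * omega
L = 1.906 * 14.51
L = 27.6561


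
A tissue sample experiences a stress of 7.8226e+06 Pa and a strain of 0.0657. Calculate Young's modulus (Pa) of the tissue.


E = stress / strain
E = 7.8226e+06 / 0.0657
E = 1.1907e+08


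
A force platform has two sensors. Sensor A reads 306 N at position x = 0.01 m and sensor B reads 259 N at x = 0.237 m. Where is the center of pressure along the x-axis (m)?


COP_x = (F1*x1 + F2*x2) / (F1 + F2)
COP_x = (306*0.01 + 259*0.237) / (306 + 259)
Numerator = 64.4430
Denominator = 565
COP_x = 0.1141


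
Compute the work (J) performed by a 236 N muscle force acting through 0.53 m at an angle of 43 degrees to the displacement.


W = F * d * cos(theta)
theta = 43 deg = 0.7505 rad
cos(theta) = 0.7314
W = 236 * 0.53 * 0.7314
W = 91.4777


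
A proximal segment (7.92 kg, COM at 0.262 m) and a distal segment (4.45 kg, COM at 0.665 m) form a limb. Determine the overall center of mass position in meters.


COM = (m1*x1 + m2*x2) / (m1 + m2)
COM = (7.92*0.262 + 4.45*0.665) / (7.92 + 4.45)
Numerator = 5.0343
Denominator = 12.3700
COM = 0.4070


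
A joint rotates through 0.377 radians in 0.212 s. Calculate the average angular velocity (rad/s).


omega = delta_theta / delta_t
omega = 0.377 / 0.212
omega = 1.7783


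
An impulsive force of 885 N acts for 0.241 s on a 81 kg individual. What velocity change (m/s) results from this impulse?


J = F * dt = 885 * 0.241 = 213.2850 N*s
delta_v = J / m
delta_v = 213.2850 / 81
delta_v = 2.6331


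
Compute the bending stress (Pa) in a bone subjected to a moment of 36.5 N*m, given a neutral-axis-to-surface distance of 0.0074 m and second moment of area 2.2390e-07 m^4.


sigma = M * c / I
sigma = 36.5 * 0.0074 / 2.2390e-07
M * c = 0.2701
sigma = 1.2063e+06


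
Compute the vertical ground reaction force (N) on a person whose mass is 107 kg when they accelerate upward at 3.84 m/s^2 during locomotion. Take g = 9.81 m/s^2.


GRF = m * (g + a)
GRF = 107 * (9.81 + 3.84)
GRF = 107 * 13.6500
GRF = 1460.5500


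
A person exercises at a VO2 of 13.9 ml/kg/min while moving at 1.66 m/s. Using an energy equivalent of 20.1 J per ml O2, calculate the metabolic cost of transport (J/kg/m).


Power per kg = VO2 * 20.1 / 60
Power per kg = 13.9 * 20.1 / 60 = 4.6565 W/kg
Cost = power_per_kg / speed
Cost = 4.6565 / 1.66
Cost = 2.8051


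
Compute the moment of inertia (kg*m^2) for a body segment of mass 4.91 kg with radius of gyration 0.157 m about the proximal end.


I = m * k^2
I = 4.91 * 0.157^2
k^2 = 0.0246
I = 0.1210


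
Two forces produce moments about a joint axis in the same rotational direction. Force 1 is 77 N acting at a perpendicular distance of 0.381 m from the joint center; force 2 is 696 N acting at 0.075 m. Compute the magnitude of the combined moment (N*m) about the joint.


M = F1 * d1 + F2 * d2
M = 77 * 0.381 + 696 * 0.075
M = 29.3370 + 52.2000
M = 81.5370


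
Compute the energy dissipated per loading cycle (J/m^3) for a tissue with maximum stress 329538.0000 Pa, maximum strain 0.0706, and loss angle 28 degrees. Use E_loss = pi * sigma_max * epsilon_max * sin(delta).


E_loss = pi * sigma_max * epsilon_max * sin(delta)
delta = 28 deg = 0.4887 rad
sin(delta) = 0.4695
E_loss = pi * 329538.0000 * 0.0706 * 0.4695
E_loss = 34313.8435


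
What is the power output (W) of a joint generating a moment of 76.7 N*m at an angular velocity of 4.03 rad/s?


P = M * omega
P = 76.7 * 4.03
P = 309.1010


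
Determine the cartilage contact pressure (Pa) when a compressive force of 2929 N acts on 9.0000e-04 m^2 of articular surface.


P = F / A
P = 2929 / 9.0000e-04
P = 3.2544e+06


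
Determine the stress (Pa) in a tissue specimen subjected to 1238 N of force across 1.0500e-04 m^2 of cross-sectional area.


stress = F / A
stress = 1238 / 1.0500e-04
stress = 1.1790e+07


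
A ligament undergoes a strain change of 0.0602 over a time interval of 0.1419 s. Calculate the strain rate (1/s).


strain_rate = delta_strain / delta_t
strain_rate = 0.0602 / 0.1419
strain_rate = 0.4242


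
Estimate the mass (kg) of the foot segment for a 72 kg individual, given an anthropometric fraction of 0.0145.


m_segment = body_mass * fraction
m_segment = 72 * 0.0145
m_segment = 1.0440


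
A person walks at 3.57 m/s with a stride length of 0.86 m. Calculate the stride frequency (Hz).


f = v / stride_length
f = 3.57 / 0.86
f = 4.1512


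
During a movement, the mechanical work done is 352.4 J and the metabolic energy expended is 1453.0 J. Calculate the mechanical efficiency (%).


eta = (W_mech / E_meta) * 100
eta = (352.4 / 1453.0) * 100
ratio = 0.2425
eta = 24.2533


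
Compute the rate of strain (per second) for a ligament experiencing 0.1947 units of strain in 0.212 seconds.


strain_rate = delta_strain / delta_t
strain_rate = 0.1947 / 0.212
strain_rate = 0.9184


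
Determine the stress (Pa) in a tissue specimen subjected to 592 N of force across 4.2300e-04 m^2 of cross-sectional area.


stress = F / A
stress = 592 / 4.2300e-04
stress = 1.3995e+06


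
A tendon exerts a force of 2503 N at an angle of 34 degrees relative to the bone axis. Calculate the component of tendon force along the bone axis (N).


F_eff = F_tendon * cos(theta)
theta = 34 deg = 0.5934 rad
cos(theta) = 0.8290
F_eff = 2503 * 0.8290
F_eff = 2075.0810


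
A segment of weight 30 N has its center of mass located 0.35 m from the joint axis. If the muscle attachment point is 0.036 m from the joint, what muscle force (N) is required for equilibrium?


F_muscle = W * d_load / d_muscle
F_muscle = 30 * 0.35 / 0.036
Numerator = 10.5000
F_muscle = 291.6667


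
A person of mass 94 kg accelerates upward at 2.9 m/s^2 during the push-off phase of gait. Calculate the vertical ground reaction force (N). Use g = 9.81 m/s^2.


GRF = m * (g + a)
GRF = 94 * (9.81 + 2.9)
GRF = 94 * 12.7100
GRF = 1194.7400


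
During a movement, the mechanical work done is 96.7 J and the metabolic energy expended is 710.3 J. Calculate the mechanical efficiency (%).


eta = (W_mech / E_meta) * 100
eta = (96.7 / 710.3) * 100
ratio = 0.1361
eta = 13.6140


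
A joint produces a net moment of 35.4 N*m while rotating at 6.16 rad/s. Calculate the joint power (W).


P = M * omega
P = 35.4 * 6.16
P = 218.0640


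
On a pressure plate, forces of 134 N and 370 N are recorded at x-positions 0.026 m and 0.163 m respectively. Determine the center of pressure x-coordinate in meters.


COP_x = (F1*x1 + F2*x2) / (F1 + F2)
COP_x = (134*0.026 + 370*0.163) / (134 + 370)
Numerator = 63.7940
Denominator = 504
COP_x = 0.1266


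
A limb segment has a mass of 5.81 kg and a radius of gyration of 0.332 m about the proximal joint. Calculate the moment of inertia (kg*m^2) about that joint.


I = m * k^2
I = 5.81 * 0.332^2
k^2 = 0.1102
I = 0.6404


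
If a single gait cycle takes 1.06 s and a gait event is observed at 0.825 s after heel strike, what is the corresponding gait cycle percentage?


pct = (event_time / cycle_time) * 100
pct = (0.825 / 1.06) * 100
ratio = 0.7783
pct = 77.8302


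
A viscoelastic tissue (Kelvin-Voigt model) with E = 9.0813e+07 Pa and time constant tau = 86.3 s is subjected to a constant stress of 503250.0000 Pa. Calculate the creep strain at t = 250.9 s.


epsilon(t) = (sigma/E) * (1 - exp(-t/tau))
sigma/E = 503250.0000 / 9.0813e+07 = 0.0055
exp(-t/tau) = exp(-250.9 / 86.3) = 0.0546
epsilon = 0.0055 * (1 - 0.0546)
epsilon = 0.0052


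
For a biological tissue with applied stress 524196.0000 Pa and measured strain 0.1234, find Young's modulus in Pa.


E = stress / strain
E = 524196.0000 / 0.1234
E = 4.2479e+06


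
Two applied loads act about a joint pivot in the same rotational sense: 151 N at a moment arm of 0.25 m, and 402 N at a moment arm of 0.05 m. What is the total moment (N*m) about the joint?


M = F1 * d1 + F2 * d2
M = 151 * 0.25 + 402 * 0.05
M = 37.7500 + 20.1000
M = 57.8500


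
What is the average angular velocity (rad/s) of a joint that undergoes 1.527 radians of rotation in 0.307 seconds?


omega = delta_theta / delta_t
omega = 1.527 / 0.307
omega = 4.9739


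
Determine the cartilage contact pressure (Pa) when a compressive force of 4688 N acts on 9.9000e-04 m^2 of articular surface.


P = F / A
P = 4688 / 9.9000e-04
P = 4.7354e+06


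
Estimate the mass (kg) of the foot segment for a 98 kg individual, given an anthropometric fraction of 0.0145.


m_segment = body_mass * fraction
m_segment = 98 * 0.0145
m_segment = 1.4210


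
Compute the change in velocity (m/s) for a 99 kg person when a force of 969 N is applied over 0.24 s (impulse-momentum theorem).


J = F * dt = 969 * 0.24 = 232.5600 N*s
delta_v = J / m
delta_v = 232.5600 / 99
delta_v = 2.3491


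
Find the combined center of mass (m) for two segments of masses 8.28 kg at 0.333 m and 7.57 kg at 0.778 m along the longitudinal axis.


COM = (m1*x1 + m2*x2) / (m1 + m2)
COM = (8.28*0.333 + 7.57*0.778) / (8.28 + 7.57)
Numerator = 8.6467
Denominator = 15.8500
COM = 0.5455


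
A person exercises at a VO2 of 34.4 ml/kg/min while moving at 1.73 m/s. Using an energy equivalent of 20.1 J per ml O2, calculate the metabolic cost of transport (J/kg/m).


Power per kg = VO2 * 20.1 / 60
Power per kg = 34.4 * 20.1 / 60 = 11.5240 W/kg
Cost = power_per_kg / speed
Cost = 11.5240 / 1.73
Cost = 6.6613


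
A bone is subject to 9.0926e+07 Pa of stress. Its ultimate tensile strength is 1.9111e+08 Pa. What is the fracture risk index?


FRI = applied / ultimate
FRI = 9.0926e+07 / 1.9111e+08
FRI = 0.4758


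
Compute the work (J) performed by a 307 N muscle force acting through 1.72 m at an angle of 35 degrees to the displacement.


W = F * d * cos(theta)
theta = 35 deg = 0.6109 rad
cos(theta) = 0.8192
W = 307 * 1.72 * 0.8192
W = 432.5450


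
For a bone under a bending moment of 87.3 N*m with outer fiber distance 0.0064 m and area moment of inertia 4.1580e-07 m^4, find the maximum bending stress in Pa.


sigma = M * c / I
sigma = 87.3 * 0.0064 / 4.1580e-07
M * c = 0.5587
sigma = 1.3437e+06


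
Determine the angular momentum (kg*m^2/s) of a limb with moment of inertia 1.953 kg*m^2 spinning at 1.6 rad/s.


L = I * omega
L = 1.953 * 1.6
L = 3.1248


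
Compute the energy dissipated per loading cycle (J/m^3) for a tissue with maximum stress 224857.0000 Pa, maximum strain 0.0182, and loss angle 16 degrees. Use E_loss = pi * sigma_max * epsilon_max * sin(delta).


E_loss = pi * sigma_max * epsilon_max * sin(delta)
delta = 16 deg = 0.2793 rad
sin(delta) = 0.2756
E_loss = pi * 224857.0000 * 0.0182 * 0.2756
E_loss = 3543.7718


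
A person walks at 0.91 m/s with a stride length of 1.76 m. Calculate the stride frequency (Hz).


f = v / stride_length
f = 0.91 / 1.76
f = 0.5170


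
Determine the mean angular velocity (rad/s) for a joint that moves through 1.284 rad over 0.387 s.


omega = delta_theta / delta_t
omega = 1.284 / 0.387
omega = 3.3178


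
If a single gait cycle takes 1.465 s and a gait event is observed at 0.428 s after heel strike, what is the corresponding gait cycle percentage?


pct = (event_time / cycle_time) * 100
pct = (0.428 / 1.465) * 100
ratio = 0.2922
pct = 29.2150


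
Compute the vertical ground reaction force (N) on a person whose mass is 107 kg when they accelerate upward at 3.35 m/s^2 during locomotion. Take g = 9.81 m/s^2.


GRF = m * (g + a)
GRF = 107 * (9.81 + 3.35)
GRF = 107 * 13.1600
GRF = 1408.1200


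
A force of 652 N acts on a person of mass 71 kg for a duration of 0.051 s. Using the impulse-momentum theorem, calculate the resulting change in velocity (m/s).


J = F * dt = 652 * 0.051 = 33.2520 N*s
delta_v = J / m
delta_v = 33.2520 / 71
delta_v = 0.4683


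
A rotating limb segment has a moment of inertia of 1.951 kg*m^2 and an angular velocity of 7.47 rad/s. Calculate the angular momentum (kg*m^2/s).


L = I * omega
L = 1.951 * 7.47
L = 14.5740


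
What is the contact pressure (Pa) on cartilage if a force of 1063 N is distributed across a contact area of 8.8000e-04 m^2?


P = F / A
P = 1063 / 8.8000e-04
P = 1.2080e+06


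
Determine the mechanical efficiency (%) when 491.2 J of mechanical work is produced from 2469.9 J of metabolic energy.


eta = (W_mech / E_meta) * 100
eta = (491.2 / 2469.9) * 100
ratio = 0.1989
eta = 19.8874


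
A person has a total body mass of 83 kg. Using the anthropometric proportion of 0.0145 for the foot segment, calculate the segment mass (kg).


m_segment = body_mass * fraction
m_segment = 83 * 0.0145
m_segment = 1.2035


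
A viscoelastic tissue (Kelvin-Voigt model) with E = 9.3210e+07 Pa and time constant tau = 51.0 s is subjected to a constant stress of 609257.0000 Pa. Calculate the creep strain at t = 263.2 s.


epsilon(t) = (sigma/E) * (1 - exp(-t/tau))
sigma/E = 609257.0000 / 9.3210e+07 = 0.0065
exp(-t/tau) = exp(-263.2 / 51.0) = 0.0057
epsilon = 0.0065 * (1 - 0.0057)
epsilon = 0.0065


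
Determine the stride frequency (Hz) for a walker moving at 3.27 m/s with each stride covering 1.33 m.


f = v / stride_length
f = 3.27 / 1.33
f = 2.4586


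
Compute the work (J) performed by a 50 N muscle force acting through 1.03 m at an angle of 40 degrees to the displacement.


W = F * d * cos(theta)
theta = 40 deg = 0.6981 rad
cos(theta) = 0.7660
W = 50 * 1.03 * 0.7660
W = 39.4513


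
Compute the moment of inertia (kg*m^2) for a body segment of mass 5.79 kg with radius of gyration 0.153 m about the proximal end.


I = m * k^2
I = 5.79 * 0.153^2
k^2 = 0.0234
I = 0.1355


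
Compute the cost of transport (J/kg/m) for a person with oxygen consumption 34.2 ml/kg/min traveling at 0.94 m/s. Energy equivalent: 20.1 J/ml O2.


Power per kg = VO2 * 20.1 / 60
Power per kg = 34.2 * 20.1 / 60 = 11.4570 W/kg
Cost = power_per_kg / speed
Cost = 11.4570 / 0.94
Cost = 12.1883


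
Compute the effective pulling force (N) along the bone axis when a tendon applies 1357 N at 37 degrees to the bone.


F_eff = F_tendon * cos(theta)
theta = 37 deg = 0.6458 rad
cos(theta) = 0.7986
F_eff = 1357 * 0.7986
F_eff = 1083.7484


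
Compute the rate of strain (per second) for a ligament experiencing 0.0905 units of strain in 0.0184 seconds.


strain_rate = delta_strain / delta_t
strain_rate = 0.0905 / 0.0184
strain_rate = 4.9185


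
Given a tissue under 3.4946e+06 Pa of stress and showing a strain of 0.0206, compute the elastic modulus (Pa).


E = stress / strain
E = 3.4946e+06 / 0.0206
E = 1.6964e+08


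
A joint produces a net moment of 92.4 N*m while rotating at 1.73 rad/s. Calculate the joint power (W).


P = M * omega
P = 92.4 * 1.73
P = 159.8520


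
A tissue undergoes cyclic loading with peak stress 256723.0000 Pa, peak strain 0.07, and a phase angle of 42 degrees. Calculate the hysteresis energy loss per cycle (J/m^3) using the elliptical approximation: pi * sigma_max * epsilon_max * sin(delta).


E_loss = pi * sigma_max * epsilon_max * sin(delta)
delta = 42 deg = 0.7330 rad
sin(delta) = 0.6691
E_loss = pi * 256723.0000 * 0.07 * 0.6691
E_loss = 37776.6626


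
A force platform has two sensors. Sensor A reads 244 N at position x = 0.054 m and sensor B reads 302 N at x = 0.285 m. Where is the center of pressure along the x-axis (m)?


COP_x = (F1*x1 + F2*x2) / (F1 + F2)
COP_x = (244*0.054 + 302*0.285) / (244 + 302)
Numerator = 99.2460
Denominator = 546
COP_x = 0.1818


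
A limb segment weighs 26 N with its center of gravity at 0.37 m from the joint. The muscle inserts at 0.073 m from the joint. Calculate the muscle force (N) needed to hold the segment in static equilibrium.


F_muscle = W * d_load / d_muscle
F_muscle = 26 * 0.37 / 0.073
Numerator = 9.6200
F_muscle = 131.7808


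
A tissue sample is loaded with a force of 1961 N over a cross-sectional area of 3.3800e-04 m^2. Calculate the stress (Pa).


stress = F / A
stress = 1961 / 3.3800e-04
stress = 5.8018e+06


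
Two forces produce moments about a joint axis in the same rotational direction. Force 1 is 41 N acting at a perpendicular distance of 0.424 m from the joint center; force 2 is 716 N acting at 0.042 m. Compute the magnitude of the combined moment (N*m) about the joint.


M = F1 * d1 + F2 * d2
M = 41 * 0.424 + 716 * 0.042
M = 17.3840 + 30.0720
M = 47.4560


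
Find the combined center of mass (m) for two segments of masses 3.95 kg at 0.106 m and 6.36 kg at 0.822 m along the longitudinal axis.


COM = (m1*x1 + m2*x2) / (m1 + m2)
COM = (3.95*0.106 + 6.36*0.822) / (3.95 + 6.36)
Numerator = 5.6466
Denominator = 10.3100
COM = 0.5477


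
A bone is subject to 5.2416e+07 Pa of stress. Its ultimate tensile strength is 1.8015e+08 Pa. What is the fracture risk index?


FRI = applied / ultimate
FRI = 5.2416e+07 / 1.8015e+08
FRI = 0.2910


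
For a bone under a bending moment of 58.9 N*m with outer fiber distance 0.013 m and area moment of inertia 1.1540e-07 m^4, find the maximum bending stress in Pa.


sigma = M * c / I
sigma = 58.9 * 0.013 / 1.1540e-07
M * c = 0.7657
sigma = 6.6352e+06


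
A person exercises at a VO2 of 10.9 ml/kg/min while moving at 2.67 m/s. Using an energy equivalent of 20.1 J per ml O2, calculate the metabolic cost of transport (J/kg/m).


Power per kg = VO2 * 20.1 / 60
Power per kg = 10.9 * 20.1 / 60 = 3.6515 W/kg
Cost = power_per_kg / speed
Cost = 3.6515 / 2.67
Cost = 1.3676


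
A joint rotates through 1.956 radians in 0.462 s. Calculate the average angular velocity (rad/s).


omega = delta_theta / delta_t
omega = 1.956 / 0.462
omega = 4.2338


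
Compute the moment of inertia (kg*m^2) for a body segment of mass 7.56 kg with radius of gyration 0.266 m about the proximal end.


I = m * k^2
I = 7.56 * 0.266^2
k^2 = 0.0708
I = 0.5349


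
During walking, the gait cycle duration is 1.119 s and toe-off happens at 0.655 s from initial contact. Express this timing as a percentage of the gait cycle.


pct = (event_time / cycle_time) * 100
pct = (0.655 / 1.119) * 100
ratio = 0.5853
pct = 58.5344


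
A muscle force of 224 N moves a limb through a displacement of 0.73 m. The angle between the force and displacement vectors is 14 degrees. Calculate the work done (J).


W = F * d * cos(theta)
theta = 14 deg = 0.2443 rad
cos(theta) = 0.9703
W = 224 * 0.73 * 0.9703
W = 158.6628


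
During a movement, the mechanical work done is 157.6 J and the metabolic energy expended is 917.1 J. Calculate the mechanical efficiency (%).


eta = (W_mech / E_meta) * 100
eta = (157.6 / 917.1) * 100
ratio = 0.1718
eta = 17.1846


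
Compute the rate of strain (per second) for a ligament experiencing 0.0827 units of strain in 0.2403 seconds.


strain_rate = delta_strain / delta_t
strain_rate = 0.0827 / 0.2403
strain_rate = 0.3442


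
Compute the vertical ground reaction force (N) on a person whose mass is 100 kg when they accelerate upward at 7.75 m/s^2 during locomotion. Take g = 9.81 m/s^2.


GRF = m * (g + a)
GRF = 100 * (9.81 + 7.75)
GRF = 100 * 17.5600
GRF = 1756.0000


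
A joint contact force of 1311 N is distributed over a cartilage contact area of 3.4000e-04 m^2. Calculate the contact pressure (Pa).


P = F / A
P = 1311 / 3.4000e-04
P = 3.8559e+06


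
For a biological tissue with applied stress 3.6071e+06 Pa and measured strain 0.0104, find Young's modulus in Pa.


E = stress / strain
E = 3.6071e+06 / 0.0104
E = 3.4684e+08


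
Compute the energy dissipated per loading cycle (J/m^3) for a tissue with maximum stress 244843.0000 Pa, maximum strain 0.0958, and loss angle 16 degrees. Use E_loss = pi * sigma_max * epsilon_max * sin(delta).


E_loss = pi * sigma_max * epsilon_max * sin(delta)
delta = 16 deg = 0.2793 rad
sin(delta) = 0.2756
E_loss = pi * 244843.0000 * 0.0958 * 0.2756
E_loss = 20311.4603


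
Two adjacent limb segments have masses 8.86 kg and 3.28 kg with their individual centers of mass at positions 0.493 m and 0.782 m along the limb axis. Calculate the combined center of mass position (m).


COM = (m1*x1 + m2*x2) / (m1 + m2)
COM = (8.86*0.493 + 3.28*0.782) / (8.86 + 3.28)
Numerator = 6.9329
Denominator = 12.1400
COM = 0.5711


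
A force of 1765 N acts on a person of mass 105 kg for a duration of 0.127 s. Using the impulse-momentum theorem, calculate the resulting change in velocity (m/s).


J = F * dt = 1765 * 0.127 = 224.1550 N*s
delta_v = J / m
delta_v = 224.1550 / 105
delta_v = 2.1348


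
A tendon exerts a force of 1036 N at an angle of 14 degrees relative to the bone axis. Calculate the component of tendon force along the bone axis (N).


F_eff = F_tendon * cos(theta)
theta = 14 deg = 0.2443 rad
cos(theta) = 0.9703
F_eff = 1036 * 0.9703
F_eff = 1005.2264


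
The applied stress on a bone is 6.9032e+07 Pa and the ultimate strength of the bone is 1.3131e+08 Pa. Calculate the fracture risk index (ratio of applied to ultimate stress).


FRI = applied / ultimate
FRI = 6.9032e+07 / 1.3131e+08
FRI = 0.5257


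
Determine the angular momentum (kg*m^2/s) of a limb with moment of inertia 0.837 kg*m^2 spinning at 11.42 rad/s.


L = I * omega
L = 0.837 * 11.42
L = 9.5585


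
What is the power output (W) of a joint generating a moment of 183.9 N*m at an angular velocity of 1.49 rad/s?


P = M * omega
P = 183.9 * 1.49
P = 274.0110


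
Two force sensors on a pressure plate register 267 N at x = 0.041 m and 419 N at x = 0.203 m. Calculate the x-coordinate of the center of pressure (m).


COP_x = (F1*x1 + F2*x2) / (F1 + F2)
COP_x = (267*0.041 + 419*0.203) / (267 + 419)
Numerator = 96.0040
Denominator = 686
COP_x = 0.1399


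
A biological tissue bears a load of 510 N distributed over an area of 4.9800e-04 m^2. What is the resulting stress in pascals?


stress = F / A
stress = 510 / 4.9800e-04
stress = 1.0241e+06


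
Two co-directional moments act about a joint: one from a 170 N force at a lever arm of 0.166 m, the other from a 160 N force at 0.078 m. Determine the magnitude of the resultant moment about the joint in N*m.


M = F1 * d1 + F2 * d2
M = 170 * 0.166 + 160 * 0.078
M = 28.2200 + 12.4800
M = 40.7000


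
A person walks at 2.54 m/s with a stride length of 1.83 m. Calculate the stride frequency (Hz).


f = v / stride_length
f = 2.54 / 1.83
f = 1.3880


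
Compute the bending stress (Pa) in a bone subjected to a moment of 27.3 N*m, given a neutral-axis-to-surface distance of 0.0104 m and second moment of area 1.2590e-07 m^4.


sigma = M * c / I
sigma = 27.3 * 0.0104 / 1.2590e-07
M * c = 0.2839
sigma = 2.2551e+06


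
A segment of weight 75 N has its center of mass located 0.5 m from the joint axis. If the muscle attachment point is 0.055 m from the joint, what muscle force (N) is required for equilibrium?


F_muscle = W * d_load / d_muscle
F_muscle = 75 * 0.5 / 0.055
Numerator = 37.5000
F_muscle = 681.8182


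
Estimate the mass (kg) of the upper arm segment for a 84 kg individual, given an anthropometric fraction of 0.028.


m_segment = body_mass * fraction
m_segment = 84 * 0.028
m_segment = 2.3520


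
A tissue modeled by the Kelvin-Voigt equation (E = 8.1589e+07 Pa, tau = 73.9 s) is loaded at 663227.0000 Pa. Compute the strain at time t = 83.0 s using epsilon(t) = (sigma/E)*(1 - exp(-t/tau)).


epsilon(t) = (sigma/E) * (1 - exp(-t/tau))
sigma/E = 663227.0000 / 8.1589e+07 = 0.0081
exp(-t/tau) = exp(-83.0 / 73.9) = 0.3253
epsilon = 0.0081 * (1 - 0.3253)
epsilon = 0.0055


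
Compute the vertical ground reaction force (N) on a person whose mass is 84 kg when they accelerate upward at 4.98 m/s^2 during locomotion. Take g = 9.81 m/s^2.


GRF = m * (g + a)
GRF = 84 * (9.81 + 4.98)
GRF = 84 * 14.7900
GRF = 1242.3600


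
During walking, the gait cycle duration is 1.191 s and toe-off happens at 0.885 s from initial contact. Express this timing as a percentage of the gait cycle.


pct = (event_time / cycle_time) * 100
pct = (0.885 / 1.191) * 100
ratio = 0.7431
pct = 74.3073


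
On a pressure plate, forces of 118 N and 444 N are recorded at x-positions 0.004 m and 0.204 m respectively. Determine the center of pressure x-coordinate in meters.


COP_x = (F1*x1 + F2*x2) / (F1 + F2)
COP_x = (118*0.004 + 444*0.204) / (118 + 444)
Numerator = 91.0480
Denominator = 562
COP_x = 0.1620


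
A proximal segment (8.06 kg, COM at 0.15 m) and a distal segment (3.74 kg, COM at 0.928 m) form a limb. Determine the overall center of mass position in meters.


COM = (m1*x1 + m2*x2) / (m1 + m2)
COM = (8.06*0.15 + 3.74*0.928) / (8.06 + 3.74)
Numerator = 4.6797
Denominator = 11.8000
COM = 0.3966


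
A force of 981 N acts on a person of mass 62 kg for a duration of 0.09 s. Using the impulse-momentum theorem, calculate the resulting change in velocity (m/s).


J = F * dt = 981 * 0.09 = 88.2900 N*s
delta_v = J / m
delta_v = 88.2900 / 62
delta_v = 1.4240


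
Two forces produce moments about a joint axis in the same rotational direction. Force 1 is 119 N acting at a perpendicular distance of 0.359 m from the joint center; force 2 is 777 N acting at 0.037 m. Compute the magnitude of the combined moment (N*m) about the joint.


M = F1 * d1 + F2 * d2
M = 119 * 0.359 + 777 * 0.037
M = 42.7210 + 28.7490
M = 71.4700


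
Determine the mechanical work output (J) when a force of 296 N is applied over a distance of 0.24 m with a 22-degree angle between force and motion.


W = F * d * cos(theta)
theta = 22 deg = 0.3840 rad
cos(theta) = 0.9272
W = 296 * 0.24 * 0.9272
W = 65.8671


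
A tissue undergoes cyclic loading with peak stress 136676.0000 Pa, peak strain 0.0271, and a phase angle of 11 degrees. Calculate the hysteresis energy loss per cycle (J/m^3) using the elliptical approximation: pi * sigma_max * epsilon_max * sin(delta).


E_loss = pi * sigma_max * epsilon_max * sin(delta)
delta = 11 deg = 0.1920 rad
sin(delta) = 0.1908
E_loss = pi * 136676.0000 * 0.0271 * 0.1908
E_loss = 2220.2929


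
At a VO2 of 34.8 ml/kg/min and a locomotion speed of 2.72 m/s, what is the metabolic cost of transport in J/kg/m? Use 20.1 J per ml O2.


Power per kg = VO2 * 20.1 / 60
Power per kg = 34.8 * 20.1 / 60 = 11.6580 W/kg
Cost = power_per_kg / speed
Cost = 11.6580 / 2.72
Cost = 4.2860


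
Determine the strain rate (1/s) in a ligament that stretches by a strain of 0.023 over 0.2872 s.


strain_rate = delta_strain / delta_t
strain_rate = 0.023 / 0.2872
strain_rate = 0.0801


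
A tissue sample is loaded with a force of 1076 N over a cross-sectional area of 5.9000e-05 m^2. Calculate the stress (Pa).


stress = F / A
stress = 1076 / 5.9000e-05
stress = 1.8237e+07


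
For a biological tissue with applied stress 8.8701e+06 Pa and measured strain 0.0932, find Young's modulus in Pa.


E = stress / strain
E = 8.8701e+06 / 0.0932
E = 9.5173e+07


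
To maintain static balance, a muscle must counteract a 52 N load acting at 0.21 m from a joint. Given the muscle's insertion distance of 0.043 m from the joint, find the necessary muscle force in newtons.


F_muscle = W * d_load / d_muscle
F_muscle = 52 * 0.21 / 0.043
Numerator = 10.9200
F_muscle = 253.9535


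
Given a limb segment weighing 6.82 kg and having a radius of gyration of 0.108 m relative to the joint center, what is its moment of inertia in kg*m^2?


I = m * k^2
I = 6.82 * 0.108^2
k^2 = 0.0117
I = 0.0795


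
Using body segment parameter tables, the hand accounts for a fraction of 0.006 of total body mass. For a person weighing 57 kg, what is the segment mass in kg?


m_segment = body_mass * fraction
m_segment = 57 * 0.006
m_segment = 0.3420


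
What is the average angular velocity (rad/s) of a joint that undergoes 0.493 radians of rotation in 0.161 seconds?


omega = delta_theta / delta_t
omega = 0.493 / 0.161
omega = 3.0621


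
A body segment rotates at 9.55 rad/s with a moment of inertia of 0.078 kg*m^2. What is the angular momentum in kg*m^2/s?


L = I * omega
L = 0.078 * 9.55
L = 0.7449


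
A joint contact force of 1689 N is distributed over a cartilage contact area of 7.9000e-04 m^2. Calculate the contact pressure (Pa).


P = F / A
P = 1689 / 7.9000e-04
P = 2.1380e+06


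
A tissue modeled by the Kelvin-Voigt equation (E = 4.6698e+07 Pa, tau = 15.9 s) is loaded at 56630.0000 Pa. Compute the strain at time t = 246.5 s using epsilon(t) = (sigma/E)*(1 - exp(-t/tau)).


epsilon(t) = (sigma/E) * (1 - exp(-t/tau))
sigma/E = 56630.0000 / 4.6698e+07 = 0.0012
exp(-t/tau) = exp(-246.5 / 15.9) = 1.8496e-07
epsilon = 0.0012 * (1 - 1.8496e-07)
epsilon = 0.0012


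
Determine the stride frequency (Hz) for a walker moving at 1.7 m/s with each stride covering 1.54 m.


f = v / stride_length
f = 1.7 / 1.54
f = 1.1039


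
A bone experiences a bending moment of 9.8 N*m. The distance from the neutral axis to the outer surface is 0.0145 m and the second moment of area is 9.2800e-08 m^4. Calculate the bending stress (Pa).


sigma = M * c / I
sigma = 9.8 * 0.0145 / 9.2800e-08
M * c = 0.1421
sigma = 1.5312e+06


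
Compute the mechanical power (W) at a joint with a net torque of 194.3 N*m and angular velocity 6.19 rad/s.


P = M * omega
P = 194.3 * 6.19
P = 1202.7170


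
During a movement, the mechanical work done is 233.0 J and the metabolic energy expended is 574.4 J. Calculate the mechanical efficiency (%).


eta = (W_mech / E_meta) * 100
eta = (233.0 / 574.4) * 100
ratio = 0.4056
eta = 40.5641


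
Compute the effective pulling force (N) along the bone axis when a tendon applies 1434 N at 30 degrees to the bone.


F_eff = F_tendon * cos(theta)
theta = 30 deg = 0.5236 rad
cos(theta) = 0.8660
F_eff = 1434 * 0.8660
F_eff = 1241.8804


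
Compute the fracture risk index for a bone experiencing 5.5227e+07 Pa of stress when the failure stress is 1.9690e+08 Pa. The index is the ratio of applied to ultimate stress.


FRI = applied / ultimate
FRI = 5.5227e+07 / 1.9690e+08
FRI = 0.2805


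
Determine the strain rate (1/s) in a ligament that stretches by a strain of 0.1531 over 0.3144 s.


strain_rate = delta_strain / delta_t
strain_rate = 0.1531 / 0.3144
strain_rate = 0.4870


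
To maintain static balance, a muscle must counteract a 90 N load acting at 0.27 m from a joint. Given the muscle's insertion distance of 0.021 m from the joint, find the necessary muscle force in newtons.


F_muscle = W * d_load / d_muscle
F_muscle = 90 * 0.27 / 0.021
Numerator = 24.3000
F_muscle = 1157.1429


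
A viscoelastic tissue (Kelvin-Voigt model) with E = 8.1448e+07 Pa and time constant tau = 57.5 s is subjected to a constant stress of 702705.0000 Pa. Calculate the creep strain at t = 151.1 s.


epsilon(t) = (sigma/E) * (1 - exp(-t/tau))
sigma/E = 702705.0000 / 8.1448e+07 = 0.0086
exp(-t/tau) = exp(-151.1 / 57.5) = 0.0722
epsilon = 0.0086 * (1 - 0.0722)
epsilon = 0.0080


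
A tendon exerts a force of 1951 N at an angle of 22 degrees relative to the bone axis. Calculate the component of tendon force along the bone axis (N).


F_eff = F_tendon * cos(theta)
theta = 22 deg = 0.3840 rad
cos(theta) = 0.9272
F_eff = 1951 * 0.9272
F_eff = 1808.9357


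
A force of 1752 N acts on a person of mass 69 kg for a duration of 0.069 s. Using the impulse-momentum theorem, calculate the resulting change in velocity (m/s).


J = F * dt = 1752 * 0.069 = 120.8880 N*s
delta_v = J / m
delta_v = 120.8880 / 69
delta_v = 1.7520


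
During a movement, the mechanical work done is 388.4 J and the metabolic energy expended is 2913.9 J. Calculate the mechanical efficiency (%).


eta = (W_mech / E_meta) * 100
eta = (388.4 / 2913.9) * 100
ratio = 0.1333
eta = 13.3292


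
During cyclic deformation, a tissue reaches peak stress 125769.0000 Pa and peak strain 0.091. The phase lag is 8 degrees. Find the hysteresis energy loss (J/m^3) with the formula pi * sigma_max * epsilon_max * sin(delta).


E_loss = pi * sigma_max * epsilon_max * sin(delta)
delta = 8 deg = 0.1396 rad
sin(delta) = 0.1392
E_loss = pi * 125769.0000 * 0.091 * 0.1392
E_loss = 5004.0331


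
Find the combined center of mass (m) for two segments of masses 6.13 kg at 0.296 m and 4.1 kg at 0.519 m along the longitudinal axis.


COM = (m1*x1 + m2*x2) / (m1 + m2)
COM = (6.13*0.296 + 4.1*0.519) / (6.13 + 4.1)
Numerator = 3.9424
Denominator = 10.2300
COM = 0.3854


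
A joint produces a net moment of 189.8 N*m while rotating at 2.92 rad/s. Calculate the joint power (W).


P = M * omega
P = 189.8 * 2.92
P = 554.2160


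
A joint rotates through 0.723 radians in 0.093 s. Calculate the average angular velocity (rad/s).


omega = delta_theta / delta_t
omega = 0.723 / 0.093
omega = 7.7742


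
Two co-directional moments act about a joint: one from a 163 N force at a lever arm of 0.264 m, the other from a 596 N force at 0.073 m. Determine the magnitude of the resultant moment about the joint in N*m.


M = F1 * d1 + F2 * d2
M = 163 * 0.264 + 596 * 0.073
M = 43.0320 + 43.5080
M = 86.5400


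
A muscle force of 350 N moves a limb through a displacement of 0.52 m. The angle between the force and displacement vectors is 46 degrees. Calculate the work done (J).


W = F * d * cos(theta)
theta = 46 deg = 0.8029 rad
cos(theta) = 0.6947
W = 350 * 0.52 * 0.6947
W = 126.4278


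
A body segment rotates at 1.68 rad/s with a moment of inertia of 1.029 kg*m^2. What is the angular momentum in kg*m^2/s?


L = I * omega
L = 1.029 * 1.68
L = 1.7287


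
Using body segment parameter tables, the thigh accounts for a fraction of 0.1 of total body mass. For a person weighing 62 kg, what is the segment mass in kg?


m_segment = body_mass * fraction
m_segment = 62 * 0.1
m_segment = 6.2000


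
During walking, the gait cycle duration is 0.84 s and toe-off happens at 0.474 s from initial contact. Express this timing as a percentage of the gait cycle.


pct = (event_time / cycle_time) * 100
pct = (0.474 / 0.84) * 100
ratio = 0.5643
pct = 56.4286


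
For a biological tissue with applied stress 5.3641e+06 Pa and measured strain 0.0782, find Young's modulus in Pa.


E = stress / strain
E = 5.3641e+06 / 0.0782
E = 6.8595e+07


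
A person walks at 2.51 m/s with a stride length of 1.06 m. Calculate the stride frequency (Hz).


f = v / stride_length
f = 2.51 / 1.06
f = 2.3679


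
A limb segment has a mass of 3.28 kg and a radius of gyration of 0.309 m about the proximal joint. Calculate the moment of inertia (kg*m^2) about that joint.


I = m * k^2
I = 3.28 * 0.309^2
k^2 = 0.0955
I = 0.3132


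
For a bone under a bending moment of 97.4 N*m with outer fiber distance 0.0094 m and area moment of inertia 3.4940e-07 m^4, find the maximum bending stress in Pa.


sigma = M * c / I
sigma = 97.4 * 0.0094 / 3.4940e-07
M * c = 0.9156
sigma = 2.6204e+06


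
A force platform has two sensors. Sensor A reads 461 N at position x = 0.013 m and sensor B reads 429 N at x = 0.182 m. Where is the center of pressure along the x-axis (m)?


COP_x = (F1*x1 + F2*x2) / (F1 + F2)
COP_x = (461*0.013 + 429*0.182) / (461 + 429)
Numerator = 84.0710
Denominator = 890
COP_x = 0.0945


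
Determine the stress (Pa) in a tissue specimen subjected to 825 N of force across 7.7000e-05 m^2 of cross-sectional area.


stress = F / A
stress = 825 / 7.7000e-05
stress = 1.0714e+07


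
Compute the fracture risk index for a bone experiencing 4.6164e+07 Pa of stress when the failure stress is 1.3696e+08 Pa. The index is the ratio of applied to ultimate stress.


FRI = applied / ultimate
FRI = 4.6164e+07 / 1.3696e+08
FRI = 0.3371


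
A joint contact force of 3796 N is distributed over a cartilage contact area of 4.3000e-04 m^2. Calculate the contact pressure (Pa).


P = F / A
P = 3796 / 4.3000e-04
P = 8.8279e+06


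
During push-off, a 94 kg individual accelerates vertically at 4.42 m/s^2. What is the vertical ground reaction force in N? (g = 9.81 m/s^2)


GRF = m * (g + a)
GRF = 94 * (9.81 + 4.42)
GRF = 94 * 14.2300
GRF = 1337.6200


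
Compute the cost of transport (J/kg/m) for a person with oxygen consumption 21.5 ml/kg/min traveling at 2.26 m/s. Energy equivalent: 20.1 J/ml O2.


Power per kg = VO2 * 20.1 / 60
Power per kg = 21.5 * 20.1 / 60 = 7.2025 W/kg
Cost = power_per_kg / speed
Cost = 7.2025 / 2.26
Cost = 3.1869


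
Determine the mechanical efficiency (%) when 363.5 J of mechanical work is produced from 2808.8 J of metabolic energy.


eta = (W_mech / E_meta) * 100
eta = (363.5 / 2808.8) * 100
ratio = 0.1294
eta = 12.9415


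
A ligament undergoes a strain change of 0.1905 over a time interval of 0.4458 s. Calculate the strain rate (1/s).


strain_rate = delta_strain / delta_t
strain_rate = 0.1905 / 0.4458
strain_rate = 0.4273


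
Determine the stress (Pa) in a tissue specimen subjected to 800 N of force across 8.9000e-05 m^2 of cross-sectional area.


stress = F / A
stress = 800 / 8.9000e-05
stress = 8.9888e+06


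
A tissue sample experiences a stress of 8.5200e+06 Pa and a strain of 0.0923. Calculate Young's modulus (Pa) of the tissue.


E = stress / strain
E = 8.5200e+06 / 0.0923
E = 9.2308e+07


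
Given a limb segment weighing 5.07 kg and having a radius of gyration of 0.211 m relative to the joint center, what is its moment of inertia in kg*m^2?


I = m * k^2
I = 5.07 * 0.211^2
k^2 = 0.0445
I = 0.2257


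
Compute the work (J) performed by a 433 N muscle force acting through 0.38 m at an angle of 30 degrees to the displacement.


W = F * d * cos(theta)
theta = 30 deg = 0.5236 rad
cos(theta) = 0.8660
W = 433 * 0.38 * 0.8660
W = 142.4958


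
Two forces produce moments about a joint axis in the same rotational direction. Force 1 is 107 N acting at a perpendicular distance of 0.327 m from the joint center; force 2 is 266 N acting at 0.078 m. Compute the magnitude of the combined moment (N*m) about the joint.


M = F1 * d1 + F2 * d2
M = 107 * 0.327 + 266 * 0.078
M = 34.9890 + 20.7480
M = 55.7370


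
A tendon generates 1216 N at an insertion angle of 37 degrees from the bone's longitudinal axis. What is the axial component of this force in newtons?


F_eff = F_tendon * cos(theta)
theta = 37 deg = 0.6458 rad
cos(theta) = 0.7986
F_eff = 1216 * 0.7986
F_eff = 971.1408


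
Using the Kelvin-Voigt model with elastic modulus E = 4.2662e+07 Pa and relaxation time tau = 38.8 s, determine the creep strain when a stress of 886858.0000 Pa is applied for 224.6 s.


epsilon(t) = (sigma/E) * (1 - exp(-t/tau))
sigma/E = 886858.0000 / 4.2662e+07 = 0.0208
exp(-t/tau) = exp(-224.6 / 38.8) = 0.0031
epsilon = 0.0208 * (1 - 0.0031)
epsilon = 0.0207
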